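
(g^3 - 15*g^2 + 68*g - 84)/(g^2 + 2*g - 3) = (g^3 - 15*g^2 + 68*g - 84)/(g^2 + 2*g - 3)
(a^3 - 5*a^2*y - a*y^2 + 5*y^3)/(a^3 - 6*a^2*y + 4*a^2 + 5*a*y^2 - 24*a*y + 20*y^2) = (a + y)/(a + 4)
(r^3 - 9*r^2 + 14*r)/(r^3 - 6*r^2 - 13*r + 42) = r/(r + 3)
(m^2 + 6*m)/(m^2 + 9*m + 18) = m/(m + 3)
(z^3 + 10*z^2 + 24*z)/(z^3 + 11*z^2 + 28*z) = (z + 6)/(z + 7)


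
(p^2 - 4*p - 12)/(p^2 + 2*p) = (p - 6)/p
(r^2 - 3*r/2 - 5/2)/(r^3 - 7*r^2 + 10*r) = (2*r^2 - 3*r - 5)/(2*r*(r^2 - 7*r + 10))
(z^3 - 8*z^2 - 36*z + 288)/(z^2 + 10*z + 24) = (z^2 - 14*z + 48)/(z + 4)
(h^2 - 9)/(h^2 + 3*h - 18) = (h + 3)/(h + 6)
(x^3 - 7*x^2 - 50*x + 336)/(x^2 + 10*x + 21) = (x^2 - 14*x + 48)/(x + 3)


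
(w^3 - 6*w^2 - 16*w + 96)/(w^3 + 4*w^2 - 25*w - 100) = (w^2 - 10*w + 24)/(w^2 - 25)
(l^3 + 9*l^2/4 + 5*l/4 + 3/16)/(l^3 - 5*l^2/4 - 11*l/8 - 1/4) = (l + 3/2)/(l - 2)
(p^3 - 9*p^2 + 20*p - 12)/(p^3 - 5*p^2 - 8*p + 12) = (p - 2)/(p + 2)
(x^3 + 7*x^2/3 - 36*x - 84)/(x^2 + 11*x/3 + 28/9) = 3*(x^2 - 36)/(3*x + 4)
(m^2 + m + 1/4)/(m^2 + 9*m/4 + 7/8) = 2*(2*m + 1)/(4*m + 7)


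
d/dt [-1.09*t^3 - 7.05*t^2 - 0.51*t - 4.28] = -3.27*t^2 - 14.1*t - 0.51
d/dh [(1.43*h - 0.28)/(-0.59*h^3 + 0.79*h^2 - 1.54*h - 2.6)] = (1.6874*h^3 - 1.6253*h^2 + 0.4424*h - 4.1492)/(0.3481*h^6 - 0.9322*h^5 + 2.4413*h^4 + 0.6348*h^3 - 1.7364*h^2 + 8.008*h + 6.76)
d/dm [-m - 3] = -1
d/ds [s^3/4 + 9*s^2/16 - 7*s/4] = 3*s^2/4 + 9*s/8 - 7/4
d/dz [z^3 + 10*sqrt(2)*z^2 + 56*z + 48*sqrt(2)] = 3*z^2 + 20*sqrt(2)*z + 56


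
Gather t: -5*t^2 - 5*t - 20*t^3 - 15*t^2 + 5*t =-20*t^3 - 20*t^2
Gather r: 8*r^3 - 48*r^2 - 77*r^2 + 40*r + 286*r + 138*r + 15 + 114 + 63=8*r^3 - 125*r^2 + 464*r + 192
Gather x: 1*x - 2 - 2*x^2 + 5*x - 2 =-2*x^2 + 6*x - 4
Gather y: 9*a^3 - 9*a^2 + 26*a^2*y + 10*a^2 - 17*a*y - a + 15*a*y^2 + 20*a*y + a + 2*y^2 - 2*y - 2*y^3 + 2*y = 9*a^3 + a^2 - 2*y^3 + y^2*(15*a + 2) + y*(26*a^2 + 3*a)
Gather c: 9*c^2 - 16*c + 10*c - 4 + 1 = 9*c^2 - 6*c - 3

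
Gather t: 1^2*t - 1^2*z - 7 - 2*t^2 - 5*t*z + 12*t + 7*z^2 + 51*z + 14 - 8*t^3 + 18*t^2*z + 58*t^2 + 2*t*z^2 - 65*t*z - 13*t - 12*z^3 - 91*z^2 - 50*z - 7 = -8*t^3 + t^2*(18*z + 56) + t*(2*z^2 - 70*z) - 12*z^3 - 84*z^2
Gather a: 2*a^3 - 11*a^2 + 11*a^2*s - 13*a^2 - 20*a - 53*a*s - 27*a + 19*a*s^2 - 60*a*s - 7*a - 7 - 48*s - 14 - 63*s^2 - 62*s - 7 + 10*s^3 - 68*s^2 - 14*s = 2*a^3 + a^2*(11*s - 24) + a*(19*s^2 - 113*s - 54) + 10*s^3 - 131*s^2 - 124*s - 28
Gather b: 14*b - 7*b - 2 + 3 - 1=7*b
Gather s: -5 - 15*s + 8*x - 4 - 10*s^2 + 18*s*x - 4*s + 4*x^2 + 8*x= -10*s^2 + s*(18*x - 19) + 4*x^2 + 16*x - 9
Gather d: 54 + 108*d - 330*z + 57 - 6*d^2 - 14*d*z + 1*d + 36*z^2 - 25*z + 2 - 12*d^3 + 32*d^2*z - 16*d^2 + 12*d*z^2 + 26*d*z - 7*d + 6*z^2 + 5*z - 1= -12*d^3 + d^2*(32*z - 22) + d*(12*z^2 + 12*z + 102) + 42*z^2 - 350*z + 112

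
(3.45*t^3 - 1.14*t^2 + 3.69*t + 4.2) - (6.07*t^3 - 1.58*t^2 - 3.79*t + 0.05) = -2.62*t^3 + 0.44*t^2 + 7.48*t + 4.15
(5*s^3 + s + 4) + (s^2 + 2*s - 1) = 5*s^3 + s^2 + 3*s + 3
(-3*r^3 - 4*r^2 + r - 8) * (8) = -24*r^3 - 32*r^2 + 8*r - 64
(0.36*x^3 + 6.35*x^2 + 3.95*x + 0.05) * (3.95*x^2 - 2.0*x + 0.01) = 1.422*x^5 + 24.3625*x^4 + 2.9061*x^3 - 7.639*x^2 - 0.0605*x + 0.0005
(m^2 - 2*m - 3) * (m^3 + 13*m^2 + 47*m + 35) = m^5 + 11*m^4 + 18*m^3 - 98*m^2 - 211*m - 105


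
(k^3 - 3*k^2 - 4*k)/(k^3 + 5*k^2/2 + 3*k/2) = 2*(k - 4)/(2*k + 3)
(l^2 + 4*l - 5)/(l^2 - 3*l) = (l^2 + 4*l - 5)/(l*(l - 3))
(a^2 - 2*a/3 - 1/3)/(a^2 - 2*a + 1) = (a + 1/3)/(a - 1)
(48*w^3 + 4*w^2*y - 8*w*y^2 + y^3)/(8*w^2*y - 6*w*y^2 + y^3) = (-12*w^2 - 4*w*y + y^2)/(y*(-2*w + y))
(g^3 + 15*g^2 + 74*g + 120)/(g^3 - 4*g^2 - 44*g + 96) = (g^2 + 9*g + 20)/(g^2 - 10*g + 16)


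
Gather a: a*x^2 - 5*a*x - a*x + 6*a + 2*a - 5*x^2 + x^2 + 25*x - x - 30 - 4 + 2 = a*(x^2 - 6*x + 8) - 4*x^2 + 24*x - 32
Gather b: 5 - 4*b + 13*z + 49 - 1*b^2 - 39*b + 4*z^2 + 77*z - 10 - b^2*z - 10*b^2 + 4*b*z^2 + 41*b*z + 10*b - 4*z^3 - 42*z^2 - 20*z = b^2*(-z - 11) + b*(4*z^2 + 41*z - 33) - 4*z^3 - 38*z^2 + 70*z + 44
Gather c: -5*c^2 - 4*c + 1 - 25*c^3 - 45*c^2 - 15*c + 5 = -25*c^3 - 50*c^2 - 19*c + 6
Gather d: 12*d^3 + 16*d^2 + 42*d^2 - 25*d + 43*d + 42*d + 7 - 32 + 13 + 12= 12*d^3 + 58*d^2 + 60*d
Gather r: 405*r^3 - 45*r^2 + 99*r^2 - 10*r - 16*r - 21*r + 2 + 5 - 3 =405*r^3 + 54*r^2 - 47*r + 4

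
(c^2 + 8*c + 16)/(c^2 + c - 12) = (c + 4)/(c - 3)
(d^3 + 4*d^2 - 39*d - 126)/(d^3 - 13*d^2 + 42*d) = (d^2 + 10*d + 21)/(d*(d - 7))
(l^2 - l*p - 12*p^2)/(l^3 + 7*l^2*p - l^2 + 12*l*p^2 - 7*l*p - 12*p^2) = (l - 4*p)/(l^2 + 4*l*p - l - 4*p)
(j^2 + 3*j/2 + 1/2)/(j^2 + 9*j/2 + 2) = (j + 1)/(j + 4)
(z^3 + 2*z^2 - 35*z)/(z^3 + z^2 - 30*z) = (z + 7)/(z + 6)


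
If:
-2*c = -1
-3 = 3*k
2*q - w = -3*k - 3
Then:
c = 1/2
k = -1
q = w/2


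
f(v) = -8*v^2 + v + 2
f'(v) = 1 - 16*v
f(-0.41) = 0.25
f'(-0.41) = 7.56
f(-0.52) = -0.68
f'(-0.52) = 9.32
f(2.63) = -50.71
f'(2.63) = -41.08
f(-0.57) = -1.17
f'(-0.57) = 10.12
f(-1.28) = -12.39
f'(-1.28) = 21.48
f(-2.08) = -34.69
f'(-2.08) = 34.28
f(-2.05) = -33.67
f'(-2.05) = 33.80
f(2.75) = -55.75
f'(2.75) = -43.00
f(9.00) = -637.00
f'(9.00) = -143.00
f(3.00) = -67.00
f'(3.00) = -47.00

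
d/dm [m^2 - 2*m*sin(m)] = -2*m*cos(m) + 2*m - 2*sin(m)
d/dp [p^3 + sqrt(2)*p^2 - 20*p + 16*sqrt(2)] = 3*p^2 + 2*sqrt(2)*p - 20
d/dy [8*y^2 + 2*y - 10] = 16*y + 2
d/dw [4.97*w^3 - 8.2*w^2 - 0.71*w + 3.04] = 14.91*w^2 - 16.4*w - 0.71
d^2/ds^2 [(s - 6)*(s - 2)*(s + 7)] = 6*s - 2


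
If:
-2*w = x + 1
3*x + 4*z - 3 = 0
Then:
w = 2*z/3 - 1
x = 1 - 4*z/3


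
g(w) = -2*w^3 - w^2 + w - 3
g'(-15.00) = -1319.00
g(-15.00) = 6507.00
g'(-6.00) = -203.00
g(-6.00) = 387.00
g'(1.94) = -25.46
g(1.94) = -19.43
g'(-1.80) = -14.84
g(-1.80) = 3.62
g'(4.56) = -132.88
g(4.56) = -208.87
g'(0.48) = -1.34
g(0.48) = -2.97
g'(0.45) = -1.12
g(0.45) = -2.93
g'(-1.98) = -18.56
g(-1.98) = 6.62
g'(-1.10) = -4.06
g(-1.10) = -2.65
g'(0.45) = -1.12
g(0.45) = -2.93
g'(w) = -6*w^2 - 2*w + 1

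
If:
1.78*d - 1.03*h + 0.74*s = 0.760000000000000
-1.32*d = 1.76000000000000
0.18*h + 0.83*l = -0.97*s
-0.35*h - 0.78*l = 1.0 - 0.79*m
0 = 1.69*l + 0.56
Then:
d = -1.33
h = -2.50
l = -0.33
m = -0.17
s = 0.75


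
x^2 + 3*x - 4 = (x - 1)*(x + 4)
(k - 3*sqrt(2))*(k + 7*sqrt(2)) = k^2 + 4*sqrt(2)*k - 42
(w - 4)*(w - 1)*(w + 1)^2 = w^4 - 3*w^3 - 5*w^2 + 3*w + 4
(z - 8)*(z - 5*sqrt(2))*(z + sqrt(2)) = z^3 - 8*z^2 - 4*sqrt(2)*z^2 - 10*z + 32*sqrt(2)*z + 80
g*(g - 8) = g^2 - 8*g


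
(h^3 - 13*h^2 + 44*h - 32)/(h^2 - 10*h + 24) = (h^2 - 9*h + 8)/(h - 6)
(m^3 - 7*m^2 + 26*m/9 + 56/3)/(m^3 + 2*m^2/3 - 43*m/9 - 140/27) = 3*(m - 6)/(3*m + 5)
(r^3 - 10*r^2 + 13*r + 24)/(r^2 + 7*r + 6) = (r^2 - 11*r + 24)/(r + 6)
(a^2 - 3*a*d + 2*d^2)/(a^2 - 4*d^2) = (a - d)/(a + 2*d)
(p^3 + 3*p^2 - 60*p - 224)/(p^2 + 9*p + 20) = (p^2 - p - 56)/(p + 5)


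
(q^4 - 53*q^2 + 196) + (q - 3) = q^4 - 53*q^2 + q + 193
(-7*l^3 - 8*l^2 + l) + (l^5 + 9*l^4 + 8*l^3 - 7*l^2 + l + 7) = l^5 + 9*l^4 + l^3 - 15*l^2 + 2*l + 7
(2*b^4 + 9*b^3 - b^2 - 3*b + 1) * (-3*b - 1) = -6*b^5 - 29*b^4 - 6*b^3 + 10*b^2 - 1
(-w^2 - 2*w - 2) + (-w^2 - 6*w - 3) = -2*w^2 - 8*w - 5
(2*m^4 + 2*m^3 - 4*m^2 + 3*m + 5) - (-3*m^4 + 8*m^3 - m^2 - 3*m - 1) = 5*m^4 - 6*m^3 - 3*m^2 + 6*m + 6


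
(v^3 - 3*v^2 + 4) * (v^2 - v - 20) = v^5 - 4*v^4 - 17*v^3 + 64*v^2 - 4*v - 80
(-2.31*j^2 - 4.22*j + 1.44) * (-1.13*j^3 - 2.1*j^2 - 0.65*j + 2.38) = 2.6103*j^5 + 9.6196*j^4 + 8.7363*j^3 - 5.7788*j^2 - 10.9796*j + 3.4272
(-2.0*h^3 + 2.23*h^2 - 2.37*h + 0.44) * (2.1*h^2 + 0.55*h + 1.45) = -4.2*h^5 + 3.583*h^4 - 6.6505*h^3 + 2.854*h^2 - 3.1945*h + 0.638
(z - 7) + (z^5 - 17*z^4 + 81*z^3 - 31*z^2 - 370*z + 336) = z^5 - 17*z^4 + 81*z^3 - 31*z^2 - 369*z + 329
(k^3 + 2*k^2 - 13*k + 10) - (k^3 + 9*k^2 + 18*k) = -7*k^2 - 31*k + 10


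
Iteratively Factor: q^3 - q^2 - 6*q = (q + 2)*(q^2 - 3*q) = (q - 3)*(q + 2)*(q)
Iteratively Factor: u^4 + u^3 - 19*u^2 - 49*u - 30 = (u + 3)*(u^3 - 2*u^2 - 13*u - 10) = (u - 5)*(u + 3)*(u^2 + 3*u + 2) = (u - 5)*(u + 1)*(u + 3)*(u + 2)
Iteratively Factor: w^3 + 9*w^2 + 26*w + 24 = (w + 4)*(w^2 + 5*w + 6) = (w + 2)*(w + 4)*(w + 3)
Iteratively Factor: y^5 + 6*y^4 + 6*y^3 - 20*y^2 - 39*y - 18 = (y + 1)*(y^4 + 5*y^3 + y^2 - 21*y - 18) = (y - 2)*(y + 1)*(y^3 + 7*y^2 + 15*y + 9) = (y - 2)*(y + 1)^2*(y^2 + 6*y + 9) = (y - 2)*(y + 1)^2*(y + 3)*(y + 3)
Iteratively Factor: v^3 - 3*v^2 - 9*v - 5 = (v - 5)*(v^2 + 2*v + 1) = (v - 5)*(v + 1)*(v + 1)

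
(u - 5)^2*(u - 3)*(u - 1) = u^4 - 14*u^3 + 68*u^2 - 130*u + 75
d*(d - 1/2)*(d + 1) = d^3 + d^2/2 - d/2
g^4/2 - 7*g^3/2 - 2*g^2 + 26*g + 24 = (g/2 + 1)*(g - 6)*(g - 4)*(g + 1)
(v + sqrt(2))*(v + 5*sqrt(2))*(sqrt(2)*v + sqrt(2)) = sqrt(2)*v^3 + sqrt(2)*v^2 + 12*v^2 + 12*v + 10*sqrt(2)*v + 10*sqrt(2)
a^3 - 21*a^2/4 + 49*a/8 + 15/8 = (a - 3)*(a - 5/2)*(a + 1/4)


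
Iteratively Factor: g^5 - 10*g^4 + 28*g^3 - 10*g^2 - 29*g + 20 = (g + 1)*(g^4 - 11*g^3 + 39*g^2 - 49*g + 20) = (g - 1)*(g + 1)*(g^3 - 10*g^2 + 29*g - 20) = (g - 5)*(g - 1)*(g + 1)*(g^2 - 5*g + 4) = (g - 5)*(g - 1)^2*(g + 1)*(g - 4)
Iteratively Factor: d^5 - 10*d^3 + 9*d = (d)*(d^4 - 10*d^2 + 9) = d*(d - 1)*(d^3 + d^2 - 9*d - 9) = d*(d - 1)*(d + 1)*(d^2 - 9) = d*(d - 3)*(d - 1)*(d + 1)*(d + 3)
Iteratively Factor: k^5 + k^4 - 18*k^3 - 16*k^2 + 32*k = (k + 2)*(k^4 - k^3 - 16*k^2 + 16*k) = (k - 1)*(k + 2)*(k^3 - 16*k) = (k - 1)*(k + 2)*(k + 4)*(k^2 - 4*k) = k*(k - 1)*(k + 2)*(k + 4)*(k - 4)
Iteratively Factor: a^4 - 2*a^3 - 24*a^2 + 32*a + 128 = (a - 4)*(a^3 + 2*a^2 - 16*a - 32) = (a - 4)*(a + 4)*(a^2 - 2*a - 8) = (a - 4)*(a + 2)*(a + 4)*(a - 4)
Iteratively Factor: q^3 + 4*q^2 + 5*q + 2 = (q + 1)*(q^2 + 3*q + 2) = (q + 1)*(q + 2)*(q + 1)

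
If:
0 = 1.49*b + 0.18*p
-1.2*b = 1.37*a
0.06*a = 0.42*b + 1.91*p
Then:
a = 0.00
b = 0.00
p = 0.00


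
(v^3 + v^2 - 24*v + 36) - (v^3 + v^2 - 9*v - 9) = 45 - 15*v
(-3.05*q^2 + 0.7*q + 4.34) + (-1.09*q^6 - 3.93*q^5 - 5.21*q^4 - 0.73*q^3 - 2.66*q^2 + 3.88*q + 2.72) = -1.09*q^6 - 3.93*q^5 - 5.21*q^4 - 0.73*q^3 - 5.71*q^2 + 4.58*q + 7.06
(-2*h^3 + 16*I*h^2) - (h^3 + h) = -3*h^3 + 16*I*h^2 - h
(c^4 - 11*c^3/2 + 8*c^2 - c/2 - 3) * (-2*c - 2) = -2*c^5 + 9*c^4 - 5*c^3 - 15*c^2 + 7*c + 6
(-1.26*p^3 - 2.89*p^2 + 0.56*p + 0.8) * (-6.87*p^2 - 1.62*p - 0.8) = 8.6562*p^5 + 21.8955*p^4 + 1.8426*p^3 - 4.0912*p^2 - 1.744*p - 0.64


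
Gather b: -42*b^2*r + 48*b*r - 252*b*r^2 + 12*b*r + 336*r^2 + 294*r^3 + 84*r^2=-42*b^2*r + b*(-252*r^2 + 60*r) + 294*r^3 + 420*r^2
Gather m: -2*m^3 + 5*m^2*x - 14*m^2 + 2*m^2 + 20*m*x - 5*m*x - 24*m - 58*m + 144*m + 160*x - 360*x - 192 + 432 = -2*m^3 + m^2*(5*x - 12) + m*(15*x + 62) - 200*x + 240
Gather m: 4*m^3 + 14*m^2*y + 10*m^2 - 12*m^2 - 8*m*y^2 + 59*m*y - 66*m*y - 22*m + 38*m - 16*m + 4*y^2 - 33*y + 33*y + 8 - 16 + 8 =4*m^3 + m^2*(14*y - 2) + m*(-8*y^2 - 7*y) + 4*y^2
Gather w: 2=2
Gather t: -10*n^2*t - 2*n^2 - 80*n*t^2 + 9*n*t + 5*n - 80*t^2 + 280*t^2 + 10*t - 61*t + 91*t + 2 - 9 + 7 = -2*n^2 + 5*n + t^2*(200 - 80*n) + t*(-10*n^2 + 9*n + 40)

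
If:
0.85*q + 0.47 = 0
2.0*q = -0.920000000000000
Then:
No Solution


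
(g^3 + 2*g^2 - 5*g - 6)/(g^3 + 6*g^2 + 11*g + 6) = (g - 2)/(g + 2)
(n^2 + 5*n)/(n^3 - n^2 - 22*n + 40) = n/(n^2 - 6*n + 8)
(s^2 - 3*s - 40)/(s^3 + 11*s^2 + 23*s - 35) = (s - 8)/(s^2 + 6*s - 7)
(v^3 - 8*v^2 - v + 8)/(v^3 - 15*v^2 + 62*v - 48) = (v + 1)/(v - 6)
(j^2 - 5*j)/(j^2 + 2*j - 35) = j/(j + 7)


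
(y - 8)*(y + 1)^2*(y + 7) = y^4 + y^3 - 57*y^2 - 113*y - 56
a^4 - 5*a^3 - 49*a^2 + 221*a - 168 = (a - 8)*(a - 3)*(a - 1)*(a + 7)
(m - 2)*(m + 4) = m^2 + 2*m - 8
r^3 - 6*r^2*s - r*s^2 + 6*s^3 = (r - 6*s)*(r - s)*(r + s)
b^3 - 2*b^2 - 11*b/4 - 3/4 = (b - 3)*(b + 1/2)^2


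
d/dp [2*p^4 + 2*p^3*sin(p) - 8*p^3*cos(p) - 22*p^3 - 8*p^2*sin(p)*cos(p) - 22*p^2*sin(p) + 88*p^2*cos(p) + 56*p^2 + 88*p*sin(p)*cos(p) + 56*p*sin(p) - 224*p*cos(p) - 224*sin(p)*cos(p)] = 8*p^3*sin(p) + 2*p^3*cos(p) + 8*p^3 - 82*p^2*sin(p) - 46*p^2*cos(p) - 8*p^2*cos(2*p) - 66*p^2 + 180*p*sin(p) - 8*p*sin(2*p) + 232*p*cos(p) + 88*p*cos(2*p) + 112*p + 56*sin(p) + 44*sin(2*p) - 224*cos(p) - 224*cos(2*p)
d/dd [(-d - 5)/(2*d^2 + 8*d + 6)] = (-d^2 - 4*d + 2*(d + 2)*(d + 5) - 3)/(2*(d^2 + 4*d + 3)^2)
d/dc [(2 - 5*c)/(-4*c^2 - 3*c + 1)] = (-20*c^2 + 16*c + 1)/(16*c^4 + 24*c^3 + c^2 - 6*c + 1)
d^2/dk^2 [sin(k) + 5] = -sin(k)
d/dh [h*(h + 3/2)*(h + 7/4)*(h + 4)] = 4*h^3 + 87*h^2/4 + 125*h/4 + 21/2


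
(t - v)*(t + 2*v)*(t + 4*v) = t^3 + 5*t^2*v + 2*t*v^2 - 8*v^3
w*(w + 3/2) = w^2 + 3*w/2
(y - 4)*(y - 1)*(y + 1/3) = y^3 - 14*y^2/3 + 7*y/3 + 4/3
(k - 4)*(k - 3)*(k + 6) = k^3 - k^2 - 30*k + 72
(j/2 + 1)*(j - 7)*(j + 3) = j^3/2 - j^2 - 29*j/2 - 21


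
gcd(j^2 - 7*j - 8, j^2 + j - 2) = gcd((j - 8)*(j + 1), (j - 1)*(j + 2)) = 1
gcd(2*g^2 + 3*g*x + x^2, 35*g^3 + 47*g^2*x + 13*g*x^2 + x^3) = g + x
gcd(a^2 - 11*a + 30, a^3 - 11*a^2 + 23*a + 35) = a - 5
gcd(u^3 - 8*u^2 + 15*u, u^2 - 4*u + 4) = 1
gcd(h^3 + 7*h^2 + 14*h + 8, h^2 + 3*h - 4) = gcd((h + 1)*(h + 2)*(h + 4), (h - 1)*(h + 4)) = h + 4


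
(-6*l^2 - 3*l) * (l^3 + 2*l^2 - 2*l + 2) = -6*l^5 - 15*l^4 + 6*l^3 - 6*l^2 - 6*l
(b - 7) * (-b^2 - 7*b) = -b^3 + 49*b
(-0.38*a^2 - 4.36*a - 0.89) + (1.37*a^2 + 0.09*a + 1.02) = 0.99*a^2 - 4.27*a + 0.13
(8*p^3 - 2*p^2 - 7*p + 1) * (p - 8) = 8*p^4 - 66*p^3 + 9*p^2 + 57*p - 8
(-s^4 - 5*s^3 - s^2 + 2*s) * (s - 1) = -s^5 - 4*s^4 + 4*s^3 + 3*s^2 - 2*s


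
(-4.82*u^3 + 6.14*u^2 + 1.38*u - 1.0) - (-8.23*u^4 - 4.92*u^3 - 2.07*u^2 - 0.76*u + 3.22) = 8.23*u^4 + 0.0999999999999996*u^3 + 8.21*u^2 + 2.14*u - 4.22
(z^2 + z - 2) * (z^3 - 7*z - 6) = z^5 + z^4 - 9*z^3 - 13*z^2 + 8*z + 12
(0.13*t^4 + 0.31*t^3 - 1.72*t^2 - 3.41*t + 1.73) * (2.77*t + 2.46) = 0.3601*t^5 + 1.1785*t^4 - 4.0018*t^3 - 13.6769*t^2 - 3.5965*t + 4.2558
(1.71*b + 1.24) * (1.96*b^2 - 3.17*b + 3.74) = 3.3516*b^3 - 2.9903*b^2 + 2.4646*b + 4.6376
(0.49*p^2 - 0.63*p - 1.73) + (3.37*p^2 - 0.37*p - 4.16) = 3.86*p^2 - 1.0*p - 5.89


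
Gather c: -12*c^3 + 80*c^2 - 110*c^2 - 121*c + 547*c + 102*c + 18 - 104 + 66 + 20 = -12*c^3 - 30*c^2 + 528*c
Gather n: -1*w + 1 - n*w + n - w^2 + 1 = n*(1 - w) - w^2 - w + 2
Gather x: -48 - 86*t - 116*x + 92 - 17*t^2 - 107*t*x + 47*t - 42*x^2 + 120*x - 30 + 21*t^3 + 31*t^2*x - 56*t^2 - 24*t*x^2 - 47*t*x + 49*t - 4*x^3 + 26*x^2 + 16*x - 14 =21*t^3 - 73*t^2 + 10*t - 4*x^3 + x^2*(-24*t - 16) + x*(31*t^2 - 154*t + 20)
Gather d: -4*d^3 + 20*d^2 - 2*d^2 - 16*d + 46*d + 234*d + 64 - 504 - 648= -4*d^3 + 18*d^2 + 264*d - 1088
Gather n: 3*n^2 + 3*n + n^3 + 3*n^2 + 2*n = n^3 + 6*n^2 + 5*n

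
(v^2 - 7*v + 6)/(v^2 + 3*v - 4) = (v - 6)/(v + 4)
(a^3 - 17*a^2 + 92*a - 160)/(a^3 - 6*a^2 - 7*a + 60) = (a - 8)/(a + 3)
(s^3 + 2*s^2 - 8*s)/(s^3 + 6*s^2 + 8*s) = (s - 2)/(s + 2)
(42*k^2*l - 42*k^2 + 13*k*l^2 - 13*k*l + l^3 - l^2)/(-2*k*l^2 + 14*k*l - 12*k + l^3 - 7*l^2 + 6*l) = (-42*k^2 - 13*k*l - l^2)/(2*k*l - 12*k - l^2 + 6*l)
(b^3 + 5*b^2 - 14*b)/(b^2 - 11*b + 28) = b*(b^2 + 5*b - 14)/(b^2 - 11*b + 28)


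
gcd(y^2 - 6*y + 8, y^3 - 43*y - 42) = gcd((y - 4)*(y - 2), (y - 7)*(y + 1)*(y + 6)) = 1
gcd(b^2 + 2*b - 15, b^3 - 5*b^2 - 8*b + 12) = 1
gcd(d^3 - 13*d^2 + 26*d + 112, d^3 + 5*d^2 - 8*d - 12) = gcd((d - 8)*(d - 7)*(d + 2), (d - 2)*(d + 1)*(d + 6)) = 1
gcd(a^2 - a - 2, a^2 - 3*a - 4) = a + 1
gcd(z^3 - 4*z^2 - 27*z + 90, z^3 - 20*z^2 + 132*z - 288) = z - 6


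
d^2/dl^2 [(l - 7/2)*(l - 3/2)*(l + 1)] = 6*l - 8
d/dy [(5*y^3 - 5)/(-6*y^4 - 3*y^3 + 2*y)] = 5*(6*y^6 - 20*y^3 - 9*y^2 + 2)/(y^2*(36*y^6 + 36*y^5 + 9*y^4 - 24*y^3 - 12*y^2 + 4))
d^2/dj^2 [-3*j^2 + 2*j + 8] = -6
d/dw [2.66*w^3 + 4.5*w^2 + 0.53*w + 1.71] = 7.98*w^2 + 9.0*w + 0.53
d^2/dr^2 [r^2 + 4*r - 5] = 2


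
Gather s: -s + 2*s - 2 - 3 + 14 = s + 9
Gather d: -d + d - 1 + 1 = 0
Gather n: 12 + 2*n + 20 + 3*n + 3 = 5*n + 35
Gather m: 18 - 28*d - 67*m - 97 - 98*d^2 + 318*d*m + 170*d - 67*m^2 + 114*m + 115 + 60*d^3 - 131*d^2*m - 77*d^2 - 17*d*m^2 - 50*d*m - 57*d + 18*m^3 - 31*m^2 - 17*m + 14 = 60*d^3 - 175*d^2 + 85*d + 18*m^3 + m^2*(-17*d - 98) + m*(-131*d^2 + 268*d + 30) + 50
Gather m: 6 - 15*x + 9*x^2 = 9*x^2 - 15*x + 6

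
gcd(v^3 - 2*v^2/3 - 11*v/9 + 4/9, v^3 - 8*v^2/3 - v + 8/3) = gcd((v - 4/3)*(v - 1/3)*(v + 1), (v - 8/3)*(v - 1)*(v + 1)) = v + 1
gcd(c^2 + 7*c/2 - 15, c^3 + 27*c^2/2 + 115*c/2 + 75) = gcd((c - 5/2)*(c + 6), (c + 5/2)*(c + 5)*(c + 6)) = c + 6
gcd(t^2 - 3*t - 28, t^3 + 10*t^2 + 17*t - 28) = t + 4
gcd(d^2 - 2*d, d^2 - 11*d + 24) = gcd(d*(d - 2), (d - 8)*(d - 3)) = 1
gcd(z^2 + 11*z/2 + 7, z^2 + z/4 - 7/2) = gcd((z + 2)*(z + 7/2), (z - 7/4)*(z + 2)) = z + 2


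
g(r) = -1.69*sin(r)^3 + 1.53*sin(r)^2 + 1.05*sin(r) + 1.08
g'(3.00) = -1.37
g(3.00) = 1.25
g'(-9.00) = 0.98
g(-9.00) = 1.03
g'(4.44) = 1.78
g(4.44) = 3.00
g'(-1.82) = 1.65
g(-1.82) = 3.04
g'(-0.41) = -0.89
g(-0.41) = 1.01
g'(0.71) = 0.68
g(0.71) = 1.95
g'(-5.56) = 0.64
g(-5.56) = 1.96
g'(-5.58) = 0.69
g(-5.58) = 1.94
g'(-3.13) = -1.01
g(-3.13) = 1.07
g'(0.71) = 0.68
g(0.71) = 1.95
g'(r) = -5.07*sin(r)^2*cos(r) + 3.06*sin(r)*cos(r) + 1.05*cos(r)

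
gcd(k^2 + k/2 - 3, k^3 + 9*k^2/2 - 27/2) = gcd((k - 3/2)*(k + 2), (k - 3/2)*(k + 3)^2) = k - 3/2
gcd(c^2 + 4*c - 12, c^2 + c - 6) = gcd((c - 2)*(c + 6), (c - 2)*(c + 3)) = c - 2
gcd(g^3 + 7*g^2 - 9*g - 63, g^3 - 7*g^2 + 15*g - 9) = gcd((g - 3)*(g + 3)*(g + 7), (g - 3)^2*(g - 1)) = g - 3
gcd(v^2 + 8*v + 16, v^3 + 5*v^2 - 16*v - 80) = v + 4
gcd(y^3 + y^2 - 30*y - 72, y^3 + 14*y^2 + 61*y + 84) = y^2 + 7*y + 12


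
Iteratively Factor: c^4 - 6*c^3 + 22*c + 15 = (c + 1)*(c^3 - 7*c^2 + 7*c + 15) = (c + 1)^2*(c^2 - 8*c + 15) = (c - 3)*(c + 1)^2*(c - 5)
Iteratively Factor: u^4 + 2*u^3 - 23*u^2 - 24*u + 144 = (u - 3)*(u^3 + 5*u^2 - 8*u - 48) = (u - 3)^2*(u^2 + 8*u + 16) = (u - 3)^2*(u + 4)*(u + 4)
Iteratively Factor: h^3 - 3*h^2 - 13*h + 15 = (h + 3)*(h^2 - 6*h + 5) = (h - 5)*(h + 3)*(h - 1)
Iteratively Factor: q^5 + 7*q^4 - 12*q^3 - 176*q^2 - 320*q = (q + 4)*(q^4 + 3*q^3 - 24*q^2 - 80*q) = (q + 4)^2*(q^3 - q^2 - 20*q) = (q + 4)^3*(q^2 - 5*q) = q*(q + 4)^3*(q - 5)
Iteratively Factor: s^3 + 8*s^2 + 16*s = (s + 4)*(s^2 + 4*s) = s*(s + 4)*(s + 4)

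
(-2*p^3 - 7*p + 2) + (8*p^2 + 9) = -2*p^3 + 8*p^2 - 7*p + 11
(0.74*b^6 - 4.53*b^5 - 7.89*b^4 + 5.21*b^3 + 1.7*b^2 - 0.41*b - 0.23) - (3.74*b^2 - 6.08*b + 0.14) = 0.74*b^6 - 4.53*b^5 - 7.89*b^4 + 5.21*b^3 - 2.04*b^2 + 5.67*b - 0.37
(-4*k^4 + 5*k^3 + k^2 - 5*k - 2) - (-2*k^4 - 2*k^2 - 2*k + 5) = -2*k^4 + 5*k^3 + 3*k^2 - 3*k - 7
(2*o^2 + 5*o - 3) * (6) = 12*o^2 + 30*o - 18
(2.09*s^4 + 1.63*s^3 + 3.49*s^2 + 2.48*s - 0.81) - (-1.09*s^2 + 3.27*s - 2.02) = 2.09*s^4 + 1.63*s^3 + 4.58*s^2 - 0.79*s + 1.21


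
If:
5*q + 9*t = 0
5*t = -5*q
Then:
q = 0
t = 0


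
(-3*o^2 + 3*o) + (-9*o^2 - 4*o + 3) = -12*o^2 - o + 3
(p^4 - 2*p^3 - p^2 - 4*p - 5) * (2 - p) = -p^5 + 4*p^4 - 3*p^3 + 2*p^2 - 3*p - 10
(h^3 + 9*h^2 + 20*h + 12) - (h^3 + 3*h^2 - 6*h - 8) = 6*h^2 + 26*h + 20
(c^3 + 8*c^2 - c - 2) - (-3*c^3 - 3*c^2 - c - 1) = 4*c^3 + 11*c^2 - 1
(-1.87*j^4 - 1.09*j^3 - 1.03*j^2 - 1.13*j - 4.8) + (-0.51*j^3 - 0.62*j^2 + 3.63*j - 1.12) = -1.87*j^4 - 1.6*j^3 - 1.65*j^2 + 2.5*j - 5.92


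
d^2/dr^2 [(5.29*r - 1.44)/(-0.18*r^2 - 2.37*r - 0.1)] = (-(0.36*r + 2.37)*(0.72*r + 4.74)*(5.29*r - 1.44) + (5.7132*r + 24.5562)*(0.18*r^2 + 2.37*r + 0.1))/(0.18*r^2 + 2.37*r + 0.1)^3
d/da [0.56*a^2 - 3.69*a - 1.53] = 1.12*a - 3.69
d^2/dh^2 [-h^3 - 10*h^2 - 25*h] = -6*h - 20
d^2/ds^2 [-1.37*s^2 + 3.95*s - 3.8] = -2.74000000000000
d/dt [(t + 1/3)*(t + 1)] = 2*t + 4/3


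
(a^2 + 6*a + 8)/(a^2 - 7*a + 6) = (a^2 + 6*a + 8)/(a^2 - 7*a + 6)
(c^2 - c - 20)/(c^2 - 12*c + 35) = (c + 4)/(c - 7)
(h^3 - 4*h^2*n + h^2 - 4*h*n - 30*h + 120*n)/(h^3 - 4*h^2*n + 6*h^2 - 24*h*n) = (h - 5)/h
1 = 1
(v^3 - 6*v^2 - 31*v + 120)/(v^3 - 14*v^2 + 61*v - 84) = (v^2 - 3*v - 40)/(v^2 - 11*v + 28)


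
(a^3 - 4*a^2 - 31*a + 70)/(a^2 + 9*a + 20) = (a^2 - 9*a + 14)/(a + 4)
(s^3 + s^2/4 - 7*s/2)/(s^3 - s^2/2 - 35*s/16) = 4*(s + 2)/(4*s + 5)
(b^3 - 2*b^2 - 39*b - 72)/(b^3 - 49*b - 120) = (b + 3)/(b + 5)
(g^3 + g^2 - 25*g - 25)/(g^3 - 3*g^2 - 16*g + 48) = (g^3 + g^2 - 25*g - 25)/(g^3 - 3*g^2 - 16*g + 48)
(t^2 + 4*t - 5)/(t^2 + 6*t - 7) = (t + 5)/(t + 7)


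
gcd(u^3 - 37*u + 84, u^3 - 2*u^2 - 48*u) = 1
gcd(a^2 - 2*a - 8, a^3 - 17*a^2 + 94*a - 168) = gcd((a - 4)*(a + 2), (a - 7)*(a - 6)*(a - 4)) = a - 4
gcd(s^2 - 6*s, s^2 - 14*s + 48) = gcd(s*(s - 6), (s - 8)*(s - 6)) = s - 6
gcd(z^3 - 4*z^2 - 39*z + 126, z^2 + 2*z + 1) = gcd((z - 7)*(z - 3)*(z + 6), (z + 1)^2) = 1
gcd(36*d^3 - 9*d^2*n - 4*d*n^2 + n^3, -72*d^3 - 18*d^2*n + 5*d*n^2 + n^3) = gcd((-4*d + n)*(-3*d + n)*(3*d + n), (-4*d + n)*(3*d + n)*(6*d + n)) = 12*d^2 + d*n - n^2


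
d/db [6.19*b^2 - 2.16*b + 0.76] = 12.38*b - 2.16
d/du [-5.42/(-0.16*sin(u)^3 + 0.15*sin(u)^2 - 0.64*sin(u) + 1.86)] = (-2.6016*sin(u)^2 + 1.626*sin(u) - 3.4688)*cos(u)/(0.16*sin(u)^3 - 0.15*sin(u)^2 + 0.64*sin(u) - 1.86)^2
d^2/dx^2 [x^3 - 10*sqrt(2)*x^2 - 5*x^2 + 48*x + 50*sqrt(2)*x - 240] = 6*x - 20*sqrt(2) - 10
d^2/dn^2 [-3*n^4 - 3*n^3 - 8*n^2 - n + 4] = -36*n^2 - 18*n - 16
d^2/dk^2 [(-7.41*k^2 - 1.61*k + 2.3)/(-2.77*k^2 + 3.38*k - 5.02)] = (-5.6843418860808e-14*k^4 + 163.46047*k^3 - 724.120104*k^2 - 5.12228399999998*k + 439.5182)/(21.253933*k^6 - 77.803206*k^5 + 210.490638*k^4 - 320.615984*k^3 + 381.466788*k^2 - 255.532056*k + 126.506008)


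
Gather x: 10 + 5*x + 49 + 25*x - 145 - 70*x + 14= -40*x - 72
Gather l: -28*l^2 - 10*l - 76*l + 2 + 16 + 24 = -28*l^2 - 86*l + 42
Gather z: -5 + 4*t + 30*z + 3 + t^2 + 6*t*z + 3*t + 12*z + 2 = t^2 + 7*t + z*(6*t + 42)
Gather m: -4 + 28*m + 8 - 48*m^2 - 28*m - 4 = -48*m^2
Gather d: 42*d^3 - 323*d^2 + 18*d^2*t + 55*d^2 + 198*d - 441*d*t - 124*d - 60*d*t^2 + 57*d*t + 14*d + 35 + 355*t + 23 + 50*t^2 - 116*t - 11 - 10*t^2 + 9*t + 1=42*d^3 + d^2*(18*t - 268) + d*(-60*t^2 - 384*t + 88) + 40*t^2 + 248*t + 48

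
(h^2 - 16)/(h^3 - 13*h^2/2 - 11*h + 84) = 2*(h + 4)/(2*h^2 - 5*h - 42)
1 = 1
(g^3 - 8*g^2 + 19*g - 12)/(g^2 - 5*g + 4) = g - 3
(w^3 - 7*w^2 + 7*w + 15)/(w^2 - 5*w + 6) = (w^2 - 4*w - 5)/(w - 2)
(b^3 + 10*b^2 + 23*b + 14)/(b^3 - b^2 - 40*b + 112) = (b^2 + 3*b + 2)/(b^2 - 8*b + 16)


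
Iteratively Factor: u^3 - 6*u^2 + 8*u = (u)*(u^2 - 6*u + 8) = u*(u - 2)*(u - 4)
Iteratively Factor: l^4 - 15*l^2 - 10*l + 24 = (l + 2)*(l^3 - 2*l^2 - 11*l + 12) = (l + 2)*(l + 3)*(l^2 - 5*l + 4) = (l - 1)*(l + 2)*(l + 3)*(l - 4)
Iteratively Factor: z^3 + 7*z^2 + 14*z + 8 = (z + 1)*(z^2 + 6*z + 8) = (z + 1)*(z + 4)*(z + 2)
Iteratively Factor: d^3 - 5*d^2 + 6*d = (d)*(d^2 - 5*d + 6) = d*(d - 3)*(d - 2)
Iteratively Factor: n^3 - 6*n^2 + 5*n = (n - 5)*(n^2 - n) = n*(n - 5)*(n - 1)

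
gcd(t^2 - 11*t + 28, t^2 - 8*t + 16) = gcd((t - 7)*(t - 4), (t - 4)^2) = t - 4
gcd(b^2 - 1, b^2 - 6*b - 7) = b + 1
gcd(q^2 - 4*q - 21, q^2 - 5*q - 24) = q + 3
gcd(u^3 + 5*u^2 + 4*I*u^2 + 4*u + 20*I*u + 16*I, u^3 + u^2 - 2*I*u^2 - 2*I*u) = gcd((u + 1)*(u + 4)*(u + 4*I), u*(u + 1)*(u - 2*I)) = u + 1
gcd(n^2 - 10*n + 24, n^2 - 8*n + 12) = n - 6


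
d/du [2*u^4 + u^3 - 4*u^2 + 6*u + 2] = 8*u^3 + 3*u^2 - 8*u + 6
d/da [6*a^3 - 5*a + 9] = 18*a^2 - 5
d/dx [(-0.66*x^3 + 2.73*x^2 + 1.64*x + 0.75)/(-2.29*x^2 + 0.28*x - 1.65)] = (1.5114*x^4 - 0.3696*x^3 + 7.787*x^2 - 5.574*x - 2.916)/(5.2441*x^4 - 1.2824*x^3 + 7.6354*x^2 - 0.924*x + 2.7225)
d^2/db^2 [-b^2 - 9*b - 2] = -2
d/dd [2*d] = 2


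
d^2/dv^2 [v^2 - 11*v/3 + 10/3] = 2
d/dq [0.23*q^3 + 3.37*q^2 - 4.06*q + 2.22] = 0.69*q^2 + 6.74*q - 4.06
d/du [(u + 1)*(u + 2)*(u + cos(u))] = -(u + 1)*(u + 2)*(sin(u) - 1) + (u + 1)*(u + cos(u)) + (u + 2)*(u + cos(u))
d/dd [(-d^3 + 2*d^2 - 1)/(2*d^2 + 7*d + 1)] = (-2*d^4 - 14*d^3 + 11*d^2 + 8*d + 7)/(4*d^4 + 28*d^3 + 53*d^2 + 14*d + 1)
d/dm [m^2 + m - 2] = 2*m + 1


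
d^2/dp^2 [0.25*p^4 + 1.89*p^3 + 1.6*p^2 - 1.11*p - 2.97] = 3.0*p^2 + 11.34*p + 3.2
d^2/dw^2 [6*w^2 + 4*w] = 12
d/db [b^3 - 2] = 3*b^2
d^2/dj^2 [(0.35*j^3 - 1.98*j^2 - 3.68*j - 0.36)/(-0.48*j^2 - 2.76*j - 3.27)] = (-2.22044604925031e-16*j^4 - 7.784064*j^3 - 37.102104*j^2 - 54.25029*j - 19.727028)/(0.110592*j^6 + 1.907712*j^5 + 13.229568*j^4 + 47.017152*j^3 + 90.126432*j^2 + 88.537212*j + 34.965783)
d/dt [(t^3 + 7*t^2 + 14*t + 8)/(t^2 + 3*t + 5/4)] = 4*(4*t^4 + 24*t^3 + 43*t^2 + 6*t - 26)/(16*t^4 + 96*t^3 + 184*t^2 + 120*t + 25)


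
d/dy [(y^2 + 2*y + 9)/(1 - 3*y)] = (-3*y^2 + 2*y + 29)/(9*y^2 - 6*y + 1)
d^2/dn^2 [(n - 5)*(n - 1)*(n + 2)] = 6*n - 8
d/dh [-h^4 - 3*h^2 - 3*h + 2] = -4*h^3 - 6*h - 3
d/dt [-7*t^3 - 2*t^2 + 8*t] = -21*t^2 - 4*t + 8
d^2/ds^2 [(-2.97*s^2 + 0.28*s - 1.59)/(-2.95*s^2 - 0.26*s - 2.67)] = (2.8421709430404e-14*s^4 - 9.42938*s^3 - 57.3373800000001*s^2 + 20.5497*s + 17.902116)/(25.672375*s^6 + 6.78795*s^5 + 70.305285*s^4 + 12.304916*s^3 + 63.632241*s^2 + 5.560542*s + 19.034163)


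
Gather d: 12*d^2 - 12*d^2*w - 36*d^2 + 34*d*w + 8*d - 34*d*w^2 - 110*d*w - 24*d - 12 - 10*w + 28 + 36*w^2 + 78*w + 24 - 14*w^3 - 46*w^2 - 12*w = d^2*(-12*w - 24) + d*(-34*w^2 - 76*w - 16) - 14*w^3 - 10*w^2 + 56*w + 40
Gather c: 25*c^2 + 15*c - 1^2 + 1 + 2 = 25*c^2 + 15*c + 2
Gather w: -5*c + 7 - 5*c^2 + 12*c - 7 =-5*c^2 + 7*c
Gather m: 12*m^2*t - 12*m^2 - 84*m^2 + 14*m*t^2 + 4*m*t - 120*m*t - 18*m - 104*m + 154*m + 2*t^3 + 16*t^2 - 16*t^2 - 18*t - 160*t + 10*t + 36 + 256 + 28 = m^2*(12*t - 96) + m*(14*t^2 - 116*t + 32) + 2*t^3 - 168*t + 320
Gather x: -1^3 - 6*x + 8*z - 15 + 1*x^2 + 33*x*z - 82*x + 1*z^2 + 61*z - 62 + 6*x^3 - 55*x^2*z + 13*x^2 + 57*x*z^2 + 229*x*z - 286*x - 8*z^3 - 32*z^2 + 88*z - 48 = 6*x^3 + x^2*(14 - 55*z) + x*(57*z^2 + 262*z - 374) - 8*z^3 - 31*z^2 + 157*z - 126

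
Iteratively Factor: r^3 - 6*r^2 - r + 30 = (r + 2)*(r^2 - 8*r + 15) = (r - 3)*(r + 2)*(r - 5)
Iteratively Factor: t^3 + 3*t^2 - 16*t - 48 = (t + 3)*(t^2 - 16) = (t - 4)*(t + 3)*(t + 4)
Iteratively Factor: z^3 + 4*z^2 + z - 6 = (z + 3)*(z^2 + z - 2) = (z + 2)*(z + 3)*(z - 1)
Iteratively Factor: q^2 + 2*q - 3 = (q + 3)*(q - 1)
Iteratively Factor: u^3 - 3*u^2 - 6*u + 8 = (u - 1)*(u^2 - 2*u - 8) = (u - 1)*(u + 2)*(u - 4)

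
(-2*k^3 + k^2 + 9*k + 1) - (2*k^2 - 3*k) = -2*k^3 - k^2 + 12*k + 1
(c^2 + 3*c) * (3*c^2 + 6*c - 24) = 3*c^4 + 15*c^3 - 6*c^2 - 72*c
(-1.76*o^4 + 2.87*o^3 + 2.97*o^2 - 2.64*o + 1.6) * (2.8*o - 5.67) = -4.928*o^5 + 18.0152*o^4 - 7.9569*o^3 - 24.2319*o^2 + 19.4488*o - 9.072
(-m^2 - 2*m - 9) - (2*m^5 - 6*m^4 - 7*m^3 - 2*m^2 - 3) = -2*m^5 + 6*m^4 + 7*m^3 + m^2 - 2*m - 6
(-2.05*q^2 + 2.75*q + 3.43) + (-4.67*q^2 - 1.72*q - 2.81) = -6.72*q^2 + 1.03*q + 0.62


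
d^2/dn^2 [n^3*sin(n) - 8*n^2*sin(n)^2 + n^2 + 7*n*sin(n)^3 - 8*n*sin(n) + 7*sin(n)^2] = -n^3*sin(n) + 6*n^2*cos(n) - 16*n^2*cos(2*n) + 35*n*sin(n)/4 - 32*n*sin(2*n) + 63*n*sin(3*n)/4 - 11*cos(n)/2 + 22*cos(2*n) - 21*cos(3*n)/2 - 6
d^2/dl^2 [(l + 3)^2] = 2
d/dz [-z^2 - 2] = -2*z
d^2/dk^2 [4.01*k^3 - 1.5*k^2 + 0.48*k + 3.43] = 24.06*k - 3.0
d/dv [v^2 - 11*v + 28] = 2*v - 11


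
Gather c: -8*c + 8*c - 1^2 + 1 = 0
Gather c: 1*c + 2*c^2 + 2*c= 2*c^2 + 3*c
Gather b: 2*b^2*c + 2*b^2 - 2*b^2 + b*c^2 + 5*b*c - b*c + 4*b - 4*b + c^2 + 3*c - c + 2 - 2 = 2*b^2*c + b*(c^2 + 4*c) + c^2 + 2*c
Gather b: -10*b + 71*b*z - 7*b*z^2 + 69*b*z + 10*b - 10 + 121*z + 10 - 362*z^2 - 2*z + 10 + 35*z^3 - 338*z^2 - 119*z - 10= b*(-7*z^2 + 140*z) + 35*z^3 - 700*z^2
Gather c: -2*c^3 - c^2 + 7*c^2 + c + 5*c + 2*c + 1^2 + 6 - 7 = -2*c^3 + 6*c^2 + 8*c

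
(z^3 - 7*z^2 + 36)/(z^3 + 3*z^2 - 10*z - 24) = (z - 6)/(z + 4)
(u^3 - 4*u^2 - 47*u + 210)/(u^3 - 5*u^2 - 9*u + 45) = (u^2 + u - 42)/(u^2 - 9)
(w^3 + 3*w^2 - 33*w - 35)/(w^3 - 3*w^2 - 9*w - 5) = (w + 7)/(w + 1)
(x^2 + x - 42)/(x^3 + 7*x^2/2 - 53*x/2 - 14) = 2*(x - 6)/(2*x^2 - 7*x - 4)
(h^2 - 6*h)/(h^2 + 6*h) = (h - 6)/(h + 6)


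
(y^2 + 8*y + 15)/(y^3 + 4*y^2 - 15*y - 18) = (y^2 + 8*y + 15)/(y^3 + 4*y^2 - 15*y - 18)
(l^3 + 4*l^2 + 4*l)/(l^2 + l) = (l^2 + 4*l + 4)/(l + 1)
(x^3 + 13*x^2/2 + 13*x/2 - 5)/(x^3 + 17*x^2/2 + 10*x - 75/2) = (2*x^2 + 3*x - 2)/(2*x^2 + 7*x - 15)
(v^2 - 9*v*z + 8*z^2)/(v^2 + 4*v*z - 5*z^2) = (v - 8*z)/(v + 5*z)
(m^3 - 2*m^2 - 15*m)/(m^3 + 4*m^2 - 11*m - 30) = m*(m^2 - 2*m - 15)/(m^3 + 4*m^2 - 11*m - 30)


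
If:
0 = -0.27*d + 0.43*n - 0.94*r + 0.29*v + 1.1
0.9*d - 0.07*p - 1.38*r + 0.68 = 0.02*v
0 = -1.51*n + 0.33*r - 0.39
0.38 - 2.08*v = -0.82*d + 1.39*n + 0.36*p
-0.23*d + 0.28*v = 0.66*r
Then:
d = 1.75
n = 1.00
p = -85.36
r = 5.75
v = 14.98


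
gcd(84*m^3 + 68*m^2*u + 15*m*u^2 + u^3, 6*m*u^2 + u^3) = 6*m + u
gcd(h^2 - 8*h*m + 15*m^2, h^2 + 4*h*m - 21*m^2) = h - 3*m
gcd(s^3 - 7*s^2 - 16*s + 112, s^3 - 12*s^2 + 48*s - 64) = s - 4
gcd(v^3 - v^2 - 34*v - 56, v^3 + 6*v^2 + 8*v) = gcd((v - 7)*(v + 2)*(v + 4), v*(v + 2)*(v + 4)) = v^2 + 6*v + 8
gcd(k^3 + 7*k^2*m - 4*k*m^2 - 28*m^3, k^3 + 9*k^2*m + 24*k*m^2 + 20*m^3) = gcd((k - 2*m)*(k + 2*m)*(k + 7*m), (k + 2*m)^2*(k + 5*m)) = k + 2*m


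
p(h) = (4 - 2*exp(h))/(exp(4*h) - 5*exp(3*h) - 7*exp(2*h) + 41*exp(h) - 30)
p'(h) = (4 - 2*exp(h))*(-4*exp(4*h) + 15*exp(3*h) + 14*exp(2*h) - 41*exp(h))/(exp(4*h) - 5*exp(3*h) - 7*exp(2*h) + 41*exp(h) - 30)^2 - 2*exp(h)/(exp(4*h) - 5*exp(3*h) - 7*exp(2*h) + 41*exp(h) - 30) = (6*exp(2*h) - 12*exp(h) - 26)*exp(h)/(exp(6*h) - 6*exp(5*h) - 17*exp(4*h) + 108*exp(3*h) + 79*exp(2*h) - 390*exp(h) + 225)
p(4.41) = -0.00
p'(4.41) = 0.00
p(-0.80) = -0.23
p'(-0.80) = -0.18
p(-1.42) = -0.17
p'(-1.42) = -0.05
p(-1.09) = -0.19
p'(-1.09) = -0.09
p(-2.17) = -0.15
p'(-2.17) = -0.02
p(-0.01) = -12.56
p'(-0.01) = -1249.98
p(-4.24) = -0.14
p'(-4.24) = -0.00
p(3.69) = -0.00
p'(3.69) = 0.00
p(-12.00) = -0.13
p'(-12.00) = 0.00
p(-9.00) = -0.13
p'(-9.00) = 0.00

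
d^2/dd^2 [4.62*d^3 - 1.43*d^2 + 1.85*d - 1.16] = 27.72*d - 2.86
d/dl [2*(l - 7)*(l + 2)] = 4*l - 10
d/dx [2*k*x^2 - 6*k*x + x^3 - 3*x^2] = 4*k*x - 6*k + 3*x^2 - 6*x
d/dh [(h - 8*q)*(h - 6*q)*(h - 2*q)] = 3*h^2 - 32*h*q + 76*q^2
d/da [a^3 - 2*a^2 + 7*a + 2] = 3*a^2 - 4*a + 7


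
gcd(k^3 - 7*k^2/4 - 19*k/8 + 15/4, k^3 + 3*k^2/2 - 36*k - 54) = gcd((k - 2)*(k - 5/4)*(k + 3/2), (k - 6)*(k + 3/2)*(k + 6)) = k + 3/2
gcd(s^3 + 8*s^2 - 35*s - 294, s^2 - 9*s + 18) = s - 6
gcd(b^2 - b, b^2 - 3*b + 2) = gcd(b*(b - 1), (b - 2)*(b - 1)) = b - 1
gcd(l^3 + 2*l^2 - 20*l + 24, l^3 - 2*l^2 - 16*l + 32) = l - 2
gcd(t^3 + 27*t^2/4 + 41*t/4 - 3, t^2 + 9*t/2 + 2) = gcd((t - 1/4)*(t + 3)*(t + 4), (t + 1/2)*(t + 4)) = t + 4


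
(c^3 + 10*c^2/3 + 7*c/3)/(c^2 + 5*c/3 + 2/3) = c*(3*c + 7)/(3*c + 2)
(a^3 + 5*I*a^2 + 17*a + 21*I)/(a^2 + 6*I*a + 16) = (a^3 + 5*I*a^2 + 17*a + 21*I)/(a^2 + 6*I*a + 16)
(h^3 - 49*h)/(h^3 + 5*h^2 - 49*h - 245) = h/(h + 5)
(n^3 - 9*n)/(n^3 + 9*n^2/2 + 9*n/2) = 2*(n - 3)/(2*n + 3)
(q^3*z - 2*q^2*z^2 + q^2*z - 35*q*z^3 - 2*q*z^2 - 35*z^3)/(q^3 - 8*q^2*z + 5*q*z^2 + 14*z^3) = z*(-q^2 - 5*q*z - q - 5*z)/(-q^2 + q*z + 2*z^2)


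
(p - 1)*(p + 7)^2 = p^3 + 13*p^2 + 35*p - 49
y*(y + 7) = y^2 + 7*y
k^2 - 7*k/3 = k*(k - 7/3)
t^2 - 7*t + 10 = (t - 5)*(t - 2)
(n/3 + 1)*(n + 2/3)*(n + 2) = n^3/3 + 17*n^2/9 + 28*n/9 + 4/3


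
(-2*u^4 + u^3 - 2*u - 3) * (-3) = 6*u^4 - 3*u^3 + 6*u + 9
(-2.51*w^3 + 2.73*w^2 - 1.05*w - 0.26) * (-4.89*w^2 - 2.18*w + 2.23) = 12.2739*w^5 - 7.8779*w^4 - 6.4142*w^3 + 9.6483*w^2 - 1.7747*w - 0.5798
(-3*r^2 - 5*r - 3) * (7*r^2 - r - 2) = -21*r^4 - 32*r^3 - 10*r^2 + 13*r + 6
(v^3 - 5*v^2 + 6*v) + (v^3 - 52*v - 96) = 2*v^3 - 5*v^2 - 46*v - 96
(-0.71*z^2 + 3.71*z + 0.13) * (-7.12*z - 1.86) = 5.0552*z^3 - 25.0946*z^2 - 7.8262*z - 0.2418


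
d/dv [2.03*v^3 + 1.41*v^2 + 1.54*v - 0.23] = 6.09*v^2 + 2.82*v + 1.54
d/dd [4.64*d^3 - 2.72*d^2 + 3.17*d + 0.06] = 13.92*d^2 - 5.44*d + 3.17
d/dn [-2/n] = 2/n^2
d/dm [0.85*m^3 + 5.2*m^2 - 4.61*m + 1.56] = 2.55*m^2 + 10.4*m - 4.61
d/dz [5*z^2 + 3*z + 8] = 10*z + 3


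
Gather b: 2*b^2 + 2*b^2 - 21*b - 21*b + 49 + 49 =4*b^2 - 42*b + 98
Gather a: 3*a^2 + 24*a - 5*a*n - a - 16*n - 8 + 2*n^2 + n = 3*a^2 + a*(23 - 5*n) + 2*n^2 - 15*n - 8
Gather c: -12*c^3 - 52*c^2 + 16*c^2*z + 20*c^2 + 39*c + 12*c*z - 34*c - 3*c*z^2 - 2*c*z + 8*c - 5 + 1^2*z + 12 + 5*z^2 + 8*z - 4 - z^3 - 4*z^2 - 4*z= -12*c^3 + c^2*(16*z - 32) + c*(-3*z^2 + 10*z + 13) - z^3 + z^2 + 5*z + 3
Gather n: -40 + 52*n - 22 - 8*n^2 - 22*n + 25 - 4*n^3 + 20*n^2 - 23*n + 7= -4*n^3 + 12*n^2 + 7*n - 30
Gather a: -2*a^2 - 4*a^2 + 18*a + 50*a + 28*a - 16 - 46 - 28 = -6*a^2 + 96*a - 90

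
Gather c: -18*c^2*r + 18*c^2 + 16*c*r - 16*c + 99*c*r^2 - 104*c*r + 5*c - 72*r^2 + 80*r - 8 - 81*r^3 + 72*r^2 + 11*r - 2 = c^2*(18 - 18*r) + c*(99*r^2 - 88*r - 11) - 81*r^3 + 91*r - 10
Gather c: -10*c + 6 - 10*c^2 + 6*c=-10*c^2 - 4*c + 6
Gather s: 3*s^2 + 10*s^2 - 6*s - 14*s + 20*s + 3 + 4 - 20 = 13*s^2 - 13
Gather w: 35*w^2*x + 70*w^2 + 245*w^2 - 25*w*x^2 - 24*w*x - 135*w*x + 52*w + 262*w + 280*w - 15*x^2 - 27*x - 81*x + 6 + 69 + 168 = w^2*(35*x + 315) + w*(-25*x^2 - 159*x + 594) - 15*x^2 - 108*x + 243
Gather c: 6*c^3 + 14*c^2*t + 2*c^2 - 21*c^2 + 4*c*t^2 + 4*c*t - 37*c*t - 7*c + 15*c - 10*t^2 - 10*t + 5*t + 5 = 6*c^3 + c^2*(14*t - 19) + c*(4*t^2 - 33*t + 8) - 10*t^2 - 5*t + 5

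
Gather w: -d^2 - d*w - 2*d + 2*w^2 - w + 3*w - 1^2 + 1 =-d^2 - 2*d + 2*w^2 + w*(2 - d)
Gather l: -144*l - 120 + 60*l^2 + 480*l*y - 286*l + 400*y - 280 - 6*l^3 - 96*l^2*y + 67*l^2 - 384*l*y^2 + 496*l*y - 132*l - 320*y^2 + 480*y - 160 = -6*l^3 + l^2*(127 - 96*y) + l*(-384*y^2 + 976*y - 562) - 320*y^2 + 880*y - 560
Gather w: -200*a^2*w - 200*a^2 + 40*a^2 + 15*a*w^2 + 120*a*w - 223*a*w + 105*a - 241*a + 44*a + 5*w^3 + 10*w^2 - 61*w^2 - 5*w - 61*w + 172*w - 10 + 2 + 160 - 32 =-160*a^2 - 92*a + 5*w^3 + w^2*(15*a - 51) + w*(-200*a^2 - 103*a + 106) + 120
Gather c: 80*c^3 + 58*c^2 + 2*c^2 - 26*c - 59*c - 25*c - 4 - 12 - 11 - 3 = 80*c^3 + 60*c^2 - 110*c - 30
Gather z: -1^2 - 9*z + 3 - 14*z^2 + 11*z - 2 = -14*z^2 + 2*z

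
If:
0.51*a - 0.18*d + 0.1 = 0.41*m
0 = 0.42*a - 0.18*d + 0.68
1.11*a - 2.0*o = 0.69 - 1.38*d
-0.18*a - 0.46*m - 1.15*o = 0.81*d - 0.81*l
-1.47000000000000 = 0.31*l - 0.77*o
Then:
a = -14.11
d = -29.14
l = -74.98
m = -4.51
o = -28.28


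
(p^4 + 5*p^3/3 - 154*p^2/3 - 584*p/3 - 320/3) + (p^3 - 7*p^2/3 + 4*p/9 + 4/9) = p^4 + 8*p^3/3 - 161*p^2/3 - 1748*p/9 - 956/9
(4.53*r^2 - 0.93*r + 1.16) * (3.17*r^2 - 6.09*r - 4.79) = 14.3601*r^4 - 30.5358*r^3 - 12.3578*r^2 - 2.6097*r - 5.5564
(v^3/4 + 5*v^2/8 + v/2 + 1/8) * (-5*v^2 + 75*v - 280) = -5*v^5/4 + 125*v^4/8 - 205*v^3/8 - 1105*v^2/8 - 1045*v/8 - 35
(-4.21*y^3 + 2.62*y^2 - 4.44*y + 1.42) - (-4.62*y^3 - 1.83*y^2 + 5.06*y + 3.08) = 0.41*y^3 + 4.45*y^2 - 9.5*y - 1.66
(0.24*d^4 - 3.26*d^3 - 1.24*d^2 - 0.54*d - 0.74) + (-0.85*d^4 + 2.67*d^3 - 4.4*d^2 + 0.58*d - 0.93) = -0.61*d^4 - 0.59*d^3 - 5.64*d^2 + 0.0399999999999999*d - 1.67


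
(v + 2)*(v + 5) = v^2 + 7*v + 10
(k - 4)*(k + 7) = k^2 + 3*k - 28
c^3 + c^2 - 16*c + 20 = (c - 2)^2*(c + 5)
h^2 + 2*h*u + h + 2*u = (h + 1)*(h + 2*u)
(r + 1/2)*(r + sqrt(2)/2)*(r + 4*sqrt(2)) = r^3 + r^2/2 + 9*sqrt(2)*r^2/2 + 9*sqrt(2)*r/4 + 4*r + 2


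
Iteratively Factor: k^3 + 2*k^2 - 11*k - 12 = (k + 4)*(k^2 - 2*k - 3) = (k + 1)*(k + 4)*(k - 3)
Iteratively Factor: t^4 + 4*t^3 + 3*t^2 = (t + 1)*(t^3 + 3*t^2) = (t + 1)*(t + 3)*(t^2) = t*(t + 1)*(t + 3)*(t)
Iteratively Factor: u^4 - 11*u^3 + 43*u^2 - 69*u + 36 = (u - 3)*(u^3 - 8*u^2 + 19*u - 12) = (u - 4)*(u - 3)*(u^2 - 4*u + 3) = (u - 4)*(u - 3)^2*(u - 1)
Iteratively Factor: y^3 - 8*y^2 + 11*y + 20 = (y + 1)*(y^2 - 9*y + 20) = (y - 4)*(y + 1)*(y - 5)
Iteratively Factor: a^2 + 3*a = (a + 3)*(a)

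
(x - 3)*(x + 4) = x^2 + x - 12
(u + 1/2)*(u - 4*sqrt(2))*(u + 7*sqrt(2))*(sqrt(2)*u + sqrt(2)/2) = sqrt(2)*u^4 + sqrt(2)*u^3 + 6*u^3 - 223*sqrt(2)*u^2/4 + 6*u^2 - 56*sqrt(2)*u + 3*u/2 - 14*sqrt(2)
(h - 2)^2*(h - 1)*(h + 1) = h^4 - 4*h^3 + 3*h^2 + 4*h - 4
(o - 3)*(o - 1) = o^2 - 4*o + 3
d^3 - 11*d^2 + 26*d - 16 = (d - 8)*(d - 2)*(d - 1)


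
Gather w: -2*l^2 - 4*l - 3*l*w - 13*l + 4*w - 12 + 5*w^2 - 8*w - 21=-2*l^2 - 17*l + 5*w^2 + w*(-3*l - 4) - 33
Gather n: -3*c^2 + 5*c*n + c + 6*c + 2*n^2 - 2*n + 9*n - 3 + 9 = -3*c^2 + 7*c + 2*n^2 + n*(5*c + 7) + 6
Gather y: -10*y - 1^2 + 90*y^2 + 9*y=90*y^2 - y - 1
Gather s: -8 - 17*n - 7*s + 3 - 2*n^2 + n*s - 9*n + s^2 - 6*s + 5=-2*n^2 - 26*n + s^2 + s*(n - 13)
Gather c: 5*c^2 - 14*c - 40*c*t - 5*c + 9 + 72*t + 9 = 5*c^2 + c*(-40*t - 19) + 72*t + 18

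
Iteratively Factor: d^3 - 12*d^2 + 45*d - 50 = (d - 5)*(d^2 - 7*d + 10) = (d - 5)^2*(d - 2)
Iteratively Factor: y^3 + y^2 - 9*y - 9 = (y + 3)*(y^2 - 2*y - 3) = (y + 1)*(y + 3)*(y - 3)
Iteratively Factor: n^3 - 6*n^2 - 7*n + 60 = (n + 3)*(n^2 - 9*n + 20) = (n - 4)*(n + 3)*(n - 5)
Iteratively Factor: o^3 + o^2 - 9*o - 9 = (o + 3)*(o^2 - 2*o - 3) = (o - 3)*(o + 3)*(o + 1)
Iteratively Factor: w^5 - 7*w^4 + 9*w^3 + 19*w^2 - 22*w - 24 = (w - 2)*(w^4 - 5*w^3 - w^2 + 17*w + 12) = (w - 2)*(w + 1)*(w^3 - 6*w^2 + 5*w + 12) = (w - 4)*(w - 2)*(w + 1)*(w^2 - 2*w - 3) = (w - 4)*(w - 3)*(w - 2)*(w + 1)*(w + 1)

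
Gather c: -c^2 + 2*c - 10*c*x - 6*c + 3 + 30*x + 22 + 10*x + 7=-c^2 + c*(-10*x - 4) + 40*x + 32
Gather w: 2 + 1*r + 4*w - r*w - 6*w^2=r - 6*w^2 + w*(4 - r) + 2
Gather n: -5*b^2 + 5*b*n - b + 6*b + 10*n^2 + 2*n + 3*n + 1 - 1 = -5*b^2 + 5*b + 10*n^2 + n*(5*b + 5)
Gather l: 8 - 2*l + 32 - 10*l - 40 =-12*l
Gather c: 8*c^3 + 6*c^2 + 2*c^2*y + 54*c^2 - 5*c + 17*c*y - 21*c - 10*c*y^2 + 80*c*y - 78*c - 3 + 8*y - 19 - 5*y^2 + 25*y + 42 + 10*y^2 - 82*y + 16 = 8*c^3 + c^2*(2*y + 60) + c*(-10*y^2 + 97*y - 104) + 5*y^2 - 49*y + 36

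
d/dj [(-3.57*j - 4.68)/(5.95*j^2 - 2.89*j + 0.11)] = (21.2415*j^2 + 55.692*j - 13.9179)/(35.4025*j^4 - 34.391*j^3 + 9.6611*j^2 - 0.6358*j + 0.0121)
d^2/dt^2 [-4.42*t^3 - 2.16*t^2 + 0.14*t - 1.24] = -26.52*t - 4.32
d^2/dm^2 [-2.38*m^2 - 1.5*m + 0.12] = -4.76000000000000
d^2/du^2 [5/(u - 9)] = 10/(u - 9)^3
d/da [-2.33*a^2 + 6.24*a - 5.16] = 6.24 - 4.66*a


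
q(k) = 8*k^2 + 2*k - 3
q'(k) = 16*k + 2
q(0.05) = -2.88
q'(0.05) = 2.80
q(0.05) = -2.88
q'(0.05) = 2.80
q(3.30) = 90.72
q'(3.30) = 54.80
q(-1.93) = 22.94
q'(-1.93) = -28.88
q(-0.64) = -1.00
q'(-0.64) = -8.24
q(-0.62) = -1.16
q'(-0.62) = -7.92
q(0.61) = 1.20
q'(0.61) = 11.76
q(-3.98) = 115.76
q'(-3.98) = -61.68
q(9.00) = 663.00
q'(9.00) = 146.00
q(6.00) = 297.00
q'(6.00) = 98.00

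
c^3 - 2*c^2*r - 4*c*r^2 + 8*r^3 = (c - 2*r)^2*(c + 2*r)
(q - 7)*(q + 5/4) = q^2 - 23*q/4 - 35/4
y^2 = y^2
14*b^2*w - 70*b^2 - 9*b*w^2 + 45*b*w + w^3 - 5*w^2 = (-7*b + w)*(-2*b + w)*(w - 5)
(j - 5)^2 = j^2 - 10*j + 25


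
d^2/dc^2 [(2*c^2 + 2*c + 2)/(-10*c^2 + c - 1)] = 4*(-110*c^3 - 270*c^2 + 60*c + 7)/(1000*c^6 - 300*c^5 + 330*c^4 - 61*c^3 + 33*c^2 - 3*c + 1)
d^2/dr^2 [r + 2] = 0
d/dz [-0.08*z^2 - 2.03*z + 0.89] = -0.16*z - 2.03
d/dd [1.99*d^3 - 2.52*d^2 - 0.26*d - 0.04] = 5.97*d^2 - 5.04*d - 0.26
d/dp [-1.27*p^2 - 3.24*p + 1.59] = -2.54*p - 3.24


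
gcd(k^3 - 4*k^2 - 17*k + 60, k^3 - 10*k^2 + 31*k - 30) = k^2 - 8*k + 15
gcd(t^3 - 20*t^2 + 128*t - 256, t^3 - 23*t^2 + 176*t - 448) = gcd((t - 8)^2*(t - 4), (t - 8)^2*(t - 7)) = t^2 - 16*t + 64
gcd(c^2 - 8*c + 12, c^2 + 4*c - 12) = c - 2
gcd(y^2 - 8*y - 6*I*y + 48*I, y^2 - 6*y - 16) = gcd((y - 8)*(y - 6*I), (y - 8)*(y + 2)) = y - 8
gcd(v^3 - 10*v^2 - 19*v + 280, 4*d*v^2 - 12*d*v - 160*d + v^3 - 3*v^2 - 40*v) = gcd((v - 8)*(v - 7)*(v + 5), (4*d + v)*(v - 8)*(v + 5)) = v^2 - 3*v - 40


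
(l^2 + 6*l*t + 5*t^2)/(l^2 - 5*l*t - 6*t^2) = (-l - 5*t)/(-l + 6*t)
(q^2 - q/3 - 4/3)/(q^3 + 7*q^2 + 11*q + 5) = (q - 4/3)/(q^2 + 6*q + 5)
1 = 1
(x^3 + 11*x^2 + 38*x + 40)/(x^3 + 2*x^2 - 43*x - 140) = (x + 2)/(x - 7)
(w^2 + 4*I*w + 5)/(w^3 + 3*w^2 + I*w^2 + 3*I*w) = (w^2 + 4*I*w + 5)/(w*(w^2 + w*(3 + I) + 3*I))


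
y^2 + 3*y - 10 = (y - 2)*(y + 5)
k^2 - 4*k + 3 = (k - 3)*(k - 1)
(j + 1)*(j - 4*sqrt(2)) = j^2 - 4*sqrt(2)*j + j - 4*sqrt(2)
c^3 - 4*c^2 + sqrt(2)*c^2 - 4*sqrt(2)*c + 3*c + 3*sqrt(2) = (c - 3)*(c - 1)*(c + sqrt(2))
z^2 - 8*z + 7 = (z - 7)*(z - 1)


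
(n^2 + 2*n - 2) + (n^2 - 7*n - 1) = 2*n^2 - 5*n - 3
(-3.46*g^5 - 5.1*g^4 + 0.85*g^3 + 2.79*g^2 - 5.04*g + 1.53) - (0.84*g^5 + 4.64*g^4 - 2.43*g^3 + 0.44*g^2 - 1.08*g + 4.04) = -4.3*g^5 - 9.74*g^4 + 3.28*g^3 + 2.35*g^2 - 3.96*g - 2.51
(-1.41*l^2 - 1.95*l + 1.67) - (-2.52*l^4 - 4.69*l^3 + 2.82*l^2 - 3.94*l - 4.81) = 2.52*l^4 + 4.69*l^3 - 4.23*l^2 + 1.99*l + 6.48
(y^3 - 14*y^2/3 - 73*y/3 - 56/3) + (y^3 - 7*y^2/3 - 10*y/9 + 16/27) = 2*y^3 - 7*y^2 - 229*y/9 - 488/27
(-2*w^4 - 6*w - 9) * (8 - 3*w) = 6*w^5 - 16*w^4 + 18*w^2 - 21*w - 72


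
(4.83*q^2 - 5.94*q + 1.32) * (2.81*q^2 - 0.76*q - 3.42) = 13.5723*q^4 - 20.3622*q^3 - 8.295*q^2 + 19.3116*q - 4.5144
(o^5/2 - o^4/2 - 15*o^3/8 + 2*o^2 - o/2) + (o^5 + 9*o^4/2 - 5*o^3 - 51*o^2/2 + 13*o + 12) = 3*o^5/2 + 4*o^4 - 55*o^3/8 - 47*o^2/2 + 25*o/2 + 12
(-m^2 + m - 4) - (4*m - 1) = -m^2 - 3*m - 3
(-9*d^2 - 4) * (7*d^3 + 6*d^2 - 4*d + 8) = -63*d^5 - 54*d^4 + 8*d^3 - 96*d^2 + 16*d - 32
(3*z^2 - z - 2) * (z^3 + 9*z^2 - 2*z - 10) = 3*z^5 + 26*z^4 - 17*z^3 - 46*z^2 + 14*z + 20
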